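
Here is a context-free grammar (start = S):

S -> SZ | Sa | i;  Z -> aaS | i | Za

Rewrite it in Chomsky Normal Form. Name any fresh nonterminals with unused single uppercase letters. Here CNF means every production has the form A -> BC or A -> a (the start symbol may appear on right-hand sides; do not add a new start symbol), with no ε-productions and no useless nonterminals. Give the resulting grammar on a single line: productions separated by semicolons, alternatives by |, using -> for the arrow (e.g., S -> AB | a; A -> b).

No ε-productions.
No unit productions to eliminate.
TERM: introduce A -> a and substitute in every rule of length ≥2.
BIN: Z -> AAS becomes Z -> AB, B -> AS.

S -> i | SA | SZ; A -> a; B -> AS; Z -> i | AB | ZA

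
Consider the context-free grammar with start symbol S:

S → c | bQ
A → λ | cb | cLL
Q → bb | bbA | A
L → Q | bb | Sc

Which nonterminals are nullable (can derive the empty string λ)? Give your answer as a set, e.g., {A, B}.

Directly nullable (have an ε-rule): {A}.
Q is nullable via Q -> A (every symbol on the right is already known nullable).
L is nullable via L -> Q (every symbol on the right is already known nullable).
Not nullable: S — each has a terminal in every rule's right-hand side or depends on a non-nullable symbol.

{A, L, Q}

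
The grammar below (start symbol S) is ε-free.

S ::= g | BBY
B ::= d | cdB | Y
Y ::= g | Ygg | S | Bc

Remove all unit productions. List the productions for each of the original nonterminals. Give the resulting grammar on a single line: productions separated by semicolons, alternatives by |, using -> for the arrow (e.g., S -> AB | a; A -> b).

S -> g | BBY; B -> d | g | Bc | BBY | Ygg | cdB; Y -> g | Bc | BBY | Ygg

Unit productions: B->Y, Y->S.
Unit pairs (A ⇒* B via units): (B,S), (B,Y), (Y,S).
S: inherits non-unit rules of {S} → BBY | g.
B: inherits non-unit rules of {B, S, Y} → BBY | Bc | Ygg | cdB | d | g.
Y: inherits non-unit rules of {S, Y} → BBY | Bc | Ygg | g.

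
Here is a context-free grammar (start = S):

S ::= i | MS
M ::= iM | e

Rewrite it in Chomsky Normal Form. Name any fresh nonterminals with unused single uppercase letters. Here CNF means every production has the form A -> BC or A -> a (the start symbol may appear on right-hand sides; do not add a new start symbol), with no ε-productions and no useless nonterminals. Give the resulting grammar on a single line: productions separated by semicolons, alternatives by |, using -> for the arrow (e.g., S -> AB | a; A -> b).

S -> i | MS; A -> i; M -> e | AM

No ε-productions.
No unit productions to eliminate.
TERM: introduce A -> i and substitute in every rule of length ≥2.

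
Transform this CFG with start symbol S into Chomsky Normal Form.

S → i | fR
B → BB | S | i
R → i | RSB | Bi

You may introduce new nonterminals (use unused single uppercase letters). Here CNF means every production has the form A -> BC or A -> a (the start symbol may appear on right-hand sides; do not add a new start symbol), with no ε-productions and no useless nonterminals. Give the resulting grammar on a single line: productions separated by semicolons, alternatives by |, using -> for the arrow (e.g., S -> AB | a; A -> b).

No ε-productions.
After unit-elimination: S -> i | fR; B -> i | BB | fR; R -> i | Bi | RSB.
TERM: introduce A -> f, C -> i and substitute in every rule of length ≥2.
BIN: R -> RSB becomes R -> RD, D -> SB.

S -> i | AR; A -> f; B -> i | AR | BB; C -> i; D -> SB; R -> i | BC | RD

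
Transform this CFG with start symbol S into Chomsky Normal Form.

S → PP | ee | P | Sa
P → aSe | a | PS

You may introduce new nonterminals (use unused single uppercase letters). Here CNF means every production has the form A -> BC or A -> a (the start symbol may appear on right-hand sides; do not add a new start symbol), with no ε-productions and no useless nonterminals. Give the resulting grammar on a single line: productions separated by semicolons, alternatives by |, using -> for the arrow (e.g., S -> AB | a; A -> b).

S -> a | AD | BB | PP | PS | SA; A -> a; B -> e; C -> SB; D -> SB; P -> a | AC | PS

No ε-productions.
After unit-elimination: S -> a | PP | PS | Sa | ee | aSe; P -> a | PS | aSe.
TERM: introduce A -> a, B -> e and substitute in every rule of length ≥2.
BIN: P -> ASB becomes P -> AC, C -> SB; S -> ASB becomes S -> AD, D -> SB.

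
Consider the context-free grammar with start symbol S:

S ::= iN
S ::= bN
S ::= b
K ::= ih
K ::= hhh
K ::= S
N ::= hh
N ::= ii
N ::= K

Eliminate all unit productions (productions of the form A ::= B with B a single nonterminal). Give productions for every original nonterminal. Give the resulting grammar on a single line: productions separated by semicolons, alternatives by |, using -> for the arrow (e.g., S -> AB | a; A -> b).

Unit productions: K->S, N->K.
Unit pairs (A ⇒* B via units): (K,S), (N,K), (N,S).
S: inherits non-unit rules of {S} → b | bN | iN.
K: inherits non-unit rules of {K, S} → b | bN | hhh | iN | ih.
N: inherits non-unit rules of {K, N, S} → b | bN | hh | hhh | iN | ih | ii.

S -> b | bN | iN; K -> b | bN | iN | ih | hhh; N -> b | bN | hh | iN | ih | ii | hhh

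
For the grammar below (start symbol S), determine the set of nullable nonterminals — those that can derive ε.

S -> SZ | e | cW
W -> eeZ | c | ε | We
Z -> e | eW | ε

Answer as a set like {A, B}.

{W, Z}

Directly nullable (have an ε-rule): {W, Z}.
Not nullable: S — each has a terminal in every rule's right-hand side or depends on a non-nullable symbol.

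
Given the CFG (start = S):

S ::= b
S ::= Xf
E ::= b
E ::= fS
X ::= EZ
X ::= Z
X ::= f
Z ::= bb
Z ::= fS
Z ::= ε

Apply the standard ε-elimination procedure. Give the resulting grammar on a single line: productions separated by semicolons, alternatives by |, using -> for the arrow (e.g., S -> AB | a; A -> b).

Nullable set: {X, Z}.
S -> Xf: X nullable, giving Xf | f.
X -> EZ: Z nullable, giving E | EZ.
X -> Z: Z nullable, giving Z.
Drop Z -> ε.
Unchanged (no nullable symbols): S -> b; E -> b; E -> fS; X -> f; Z -> bb; Z -> fS.

S -> b | f | Xf; E -> b | fS; X -> E | Z | f | EZ; Z -> bb | fS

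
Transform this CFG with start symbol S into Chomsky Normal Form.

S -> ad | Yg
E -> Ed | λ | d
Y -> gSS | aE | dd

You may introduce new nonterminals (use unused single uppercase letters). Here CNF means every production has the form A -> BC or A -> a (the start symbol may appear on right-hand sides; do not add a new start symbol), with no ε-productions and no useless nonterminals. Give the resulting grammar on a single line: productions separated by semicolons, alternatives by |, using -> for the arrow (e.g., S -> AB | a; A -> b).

S -> CA | YB; A -> d; B -> g; C -> a; D -> SS; E -> d | EA; Y -> a | AA | BD | CE

Nullable: {E}; after ε-elimination: S -> Yg | ad; E -> d | Ed; Y -> a | aE | dd | gSS.
No unit productions to eliminate.
TERM: introduce C -> a, A -> d, B -> g and substitute in every rule of length ≥2.
BIN: Y -> BSS becomes Y -> BD, D -> SS.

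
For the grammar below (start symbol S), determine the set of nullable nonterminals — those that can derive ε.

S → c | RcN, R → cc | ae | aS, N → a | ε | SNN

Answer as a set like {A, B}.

{N}

Directly nullable (have an ε-rule): {N}.
Not nullable: R, S — each has a terminal in every rule's right-hand side or depends on a non-nullable symbol.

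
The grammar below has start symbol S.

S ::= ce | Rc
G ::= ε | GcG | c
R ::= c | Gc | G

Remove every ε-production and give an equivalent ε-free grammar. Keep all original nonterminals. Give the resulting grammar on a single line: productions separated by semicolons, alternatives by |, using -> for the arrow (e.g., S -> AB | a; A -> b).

Nullable set: {G, R}.
S -> Rc: R nullable, giving Rc | c.
Drop G -> ε.
G -> GcG: G, G nullable, giving Gc | GcG | c | cG.
R -> G: G nullable, giving G.
R -> Gc: G nullable, giving Gc | c.
Unchanged (no nullable symbols): S -> ce; G -> c; R -> c.

S -> c | Rc | ce; G -> c | Gc | cG | GcG; R -> G | c | Gc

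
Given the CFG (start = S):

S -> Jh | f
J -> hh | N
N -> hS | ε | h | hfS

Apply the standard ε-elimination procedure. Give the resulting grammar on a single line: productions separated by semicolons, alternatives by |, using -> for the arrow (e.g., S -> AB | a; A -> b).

Nullable set: {J, N}.
S -> Jh: J nullable, giving Jh | h.
J -> N: N nullable, giving N.
Drop N -> ε.
Unchanged (no nullable symbols): S -> f; J -> hh; N -> h; N -> hS; N -> hfS.

S -> f | h | Jh; J -> N | hh; N -> h | hS | hfS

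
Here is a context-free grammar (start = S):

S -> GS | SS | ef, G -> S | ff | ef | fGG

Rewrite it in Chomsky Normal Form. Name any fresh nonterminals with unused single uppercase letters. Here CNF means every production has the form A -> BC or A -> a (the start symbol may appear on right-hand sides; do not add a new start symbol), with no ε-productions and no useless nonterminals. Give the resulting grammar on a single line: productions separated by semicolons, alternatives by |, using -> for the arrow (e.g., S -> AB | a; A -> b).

No ε-productions.
After unit-elimination: S -> GS | SS | ef; G -> GS | SS | ef | ff | fGG.
TERM: introduce A -> e, B -> f and substitute in every rule of length ≥2.
BIN: G -> BGG becomes G -> BC, C -> GG.

S -> AB | GS | SS; A -> e; B -> f; C -> GG; G -> AB | BB | BC | GS | SS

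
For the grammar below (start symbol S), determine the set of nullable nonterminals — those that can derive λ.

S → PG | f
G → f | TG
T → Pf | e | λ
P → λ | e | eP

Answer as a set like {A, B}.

{P, T}

Directly nullable (have an ε-rule): {P, T}.
Not nullable: G, S — each has a terminal in every rule's right-hand side or depends on a non-nullable symbol.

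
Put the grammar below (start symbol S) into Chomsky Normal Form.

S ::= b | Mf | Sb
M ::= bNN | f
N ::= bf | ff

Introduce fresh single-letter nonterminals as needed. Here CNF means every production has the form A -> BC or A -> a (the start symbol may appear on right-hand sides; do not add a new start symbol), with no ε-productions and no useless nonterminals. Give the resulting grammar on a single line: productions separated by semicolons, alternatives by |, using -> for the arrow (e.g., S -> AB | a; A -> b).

S -> b | MB | SA; A -> b; B -> f; C -> NN; M -> f | AC; N -> AB | BB

No ε-productions.
No unit productions to eliminate.
TERM: introduce A -> b, B -> f and substitute in every rule of length ≥2.
BIN: M -> ANN becomes M -> AC, C -> NN.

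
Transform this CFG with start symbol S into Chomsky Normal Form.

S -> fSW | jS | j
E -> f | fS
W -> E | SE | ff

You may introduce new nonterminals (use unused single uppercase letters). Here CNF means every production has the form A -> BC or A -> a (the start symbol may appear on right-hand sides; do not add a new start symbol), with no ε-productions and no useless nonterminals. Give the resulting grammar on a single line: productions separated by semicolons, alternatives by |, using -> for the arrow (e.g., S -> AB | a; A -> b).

No ε-productions.
After unit-elimination: S -> j | jS | fSW; E -> f | fS; W -> f | SE | fS | ff.
TERM: introduce A -> f, B -> j and substitute in every rule of length ≥2.
BIN: S -> ASW becomes S -> AC, C -> SW.

S -> j | AC | BS; A -> f; B -> j; C -> SW; E -> f | AS; W -> f | AA | AS | SE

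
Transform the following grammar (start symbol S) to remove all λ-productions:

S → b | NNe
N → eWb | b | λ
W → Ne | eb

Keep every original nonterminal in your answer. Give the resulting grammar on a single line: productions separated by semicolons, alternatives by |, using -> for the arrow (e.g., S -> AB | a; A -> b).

S -> b | e | Ne | NNe; N -> b | eWb; W -> e | Ne | eb

Nullable set: {N}.
S -> NNe: N, N nullable, giving NNe | Ne | e.
Drop N -> λ.
W -> Ne: N nullable, giving Ne | e.
Unchanged (no nullable symbols): S -> b; N -> b; N -> eWb; W -> eb.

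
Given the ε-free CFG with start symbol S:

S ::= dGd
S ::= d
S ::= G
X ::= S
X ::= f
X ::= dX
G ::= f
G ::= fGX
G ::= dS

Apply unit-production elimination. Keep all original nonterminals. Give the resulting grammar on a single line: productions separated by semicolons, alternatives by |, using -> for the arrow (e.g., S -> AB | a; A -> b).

S -> d | f | dS | dGd | fGX; G -> f | dS | fGX; X -> d | f | dS | dX | dGd | fGX

Unit productions: S->G, X->S.
Unit pairs (A ⇒* B via units): (S,G), (X,G), (X,S).
S: inherits non-unit rules of {G, S} → d | dGd | dS | f | fGX.
G: inherits non-unit rules of {G} → dS | f | fGX.
X: inherits non-unit rules of {G, S, X} → d | dGd | dS | dX | f | fGX.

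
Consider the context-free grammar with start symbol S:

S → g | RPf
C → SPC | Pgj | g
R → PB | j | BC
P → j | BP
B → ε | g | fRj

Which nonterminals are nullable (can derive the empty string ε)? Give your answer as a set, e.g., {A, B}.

{B}

Directly nullable (have an ε-rule): {B}.
Not nullable: C, P, R, S — each has a terminal in every rule's right-hand side or depends on a non-nullable symbol.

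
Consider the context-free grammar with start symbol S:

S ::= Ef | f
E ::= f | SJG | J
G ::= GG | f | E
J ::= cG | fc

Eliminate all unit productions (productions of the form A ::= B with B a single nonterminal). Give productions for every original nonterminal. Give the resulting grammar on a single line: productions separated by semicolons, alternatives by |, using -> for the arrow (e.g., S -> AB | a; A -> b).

Unit productions: E->J, G->E.
Unit pairs (A ⇒* B via units): (E,J), (G,E), (G,J).
S: inherits non-unit rules of {S} → Ef | f.
E: inherits non-unit rules of {E, J} → SJG | cG | f | fc.
G: inherits non-unit rules of {E, G, J} → GG | SJG | cG | f | fc.
J: inherits non-unit rules of {J} → cG | fc.

S -> f | Ef; E -> f | cG | fc | SJG; G -> f | GG | cG | fc | SJG; J -> cG | fc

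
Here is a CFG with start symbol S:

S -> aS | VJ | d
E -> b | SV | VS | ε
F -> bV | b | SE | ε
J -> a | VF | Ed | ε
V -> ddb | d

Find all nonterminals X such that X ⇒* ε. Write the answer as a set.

Directly nullable (have an ε-rule): {E, F, J}.
Not nullable: S, V — each has a terminal in every rule's right-hand side or depends on a non-nullable symbol.

{E, F, J}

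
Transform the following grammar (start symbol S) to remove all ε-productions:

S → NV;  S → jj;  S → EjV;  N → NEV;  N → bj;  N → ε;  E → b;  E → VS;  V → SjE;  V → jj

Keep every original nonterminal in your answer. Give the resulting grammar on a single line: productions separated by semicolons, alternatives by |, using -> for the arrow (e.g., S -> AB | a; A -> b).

Nullable set: {N}.
S -> NV: N nullable, giving NV | V.
Drop N -> ε.
N -> NEV: N nullable, giving EV | NEV.
Unchanged (no nullable symbols): S -> EjV; S -> jj; E -> VS; E -> b; N -> bj; V -> SjE; V -> jj.

S -> V | NV | jj | EjV; E -> b | VS; N -> EV | bj | NEV; V -> jj | SjE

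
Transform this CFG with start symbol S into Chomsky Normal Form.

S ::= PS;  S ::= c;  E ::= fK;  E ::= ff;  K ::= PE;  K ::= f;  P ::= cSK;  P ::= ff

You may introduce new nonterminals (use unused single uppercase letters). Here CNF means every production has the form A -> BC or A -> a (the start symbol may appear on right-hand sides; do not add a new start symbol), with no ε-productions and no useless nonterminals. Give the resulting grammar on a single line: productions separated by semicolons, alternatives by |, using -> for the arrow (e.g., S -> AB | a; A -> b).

S -> c | PS; A -> f; B -> c; C -> SK; E -> AA | AK; K -> f | PE; P -> AA | BC

No ε-productions.
No unit productions to eliminate.
TERM: introduce B -> c, A -> f and substitute in every rule of length ≥2.
BIN: P -> BSK becomes P -> BC, C -> SK.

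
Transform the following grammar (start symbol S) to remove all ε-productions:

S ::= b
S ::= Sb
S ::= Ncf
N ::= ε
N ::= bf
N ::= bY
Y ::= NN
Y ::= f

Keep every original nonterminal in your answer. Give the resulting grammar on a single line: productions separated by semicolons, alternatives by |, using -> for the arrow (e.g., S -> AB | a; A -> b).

Nullable set: {N, Y}.
S -> Ncf: N nullable, giving Ncf | cf.
Drop N -> ε.
N -> bY: Y nullable, giving b | bY.
Y -> NN: N, N nullable, giving N | NN.
Unchanged (no nullable symbols): S -> Sb; S -> b; N -> bf; Y -> f.

S -> b | Sb | cf | Ncf; N -> b | bY | bf; Y -> N | f | NN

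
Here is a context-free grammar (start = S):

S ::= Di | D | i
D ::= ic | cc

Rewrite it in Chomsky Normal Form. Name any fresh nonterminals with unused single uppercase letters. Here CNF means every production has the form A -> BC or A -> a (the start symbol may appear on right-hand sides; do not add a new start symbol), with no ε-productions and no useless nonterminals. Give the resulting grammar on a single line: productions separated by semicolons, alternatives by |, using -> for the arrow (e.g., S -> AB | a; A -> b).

S -> i | AA | BA | DB; A -> c; B -> i; D -> AA | BA

No ε-productions.
After unit-elimination: S -> i | Di | cc | ic; D -> cc | ic.
TERM: introduce A -> c, B -> i and substitute in every rule of length ≥2.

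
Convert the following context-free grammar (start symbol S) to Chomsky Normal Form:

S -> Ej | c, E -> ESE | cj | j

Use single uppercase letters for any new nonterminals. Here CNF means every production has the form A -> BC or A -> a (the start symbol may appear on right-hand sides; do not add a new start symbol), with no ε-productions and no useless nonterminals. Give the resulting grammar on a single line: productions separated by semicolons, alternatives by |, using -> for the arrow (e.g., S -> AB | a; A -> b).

S -> c | EB; A -> c; B -> j; C -> SE; E -> j | AB | EC

No ε-productions.
No unit productions to eliminate.
TERM: introduce A -> c, B -> j and substitute in every rule of length ≥2.
BIN: E -> ESE becomes E -> EC, C -> SE.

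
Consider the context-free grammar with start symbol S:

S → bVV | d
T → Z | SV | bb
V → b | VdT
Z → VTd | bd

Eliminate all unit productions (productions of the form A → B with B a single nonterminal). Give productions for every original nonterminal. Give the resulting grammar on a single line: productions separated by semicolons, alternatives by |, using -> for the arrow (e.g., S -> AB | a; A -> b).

Unit productions: T->Z.
Unit pairs (A ⇒* B via units): (T,Z).
S: inherits non-unit rules of {S} → bVV | d.
T: inherits non-unit rules of {T, Z} → SV | VTd | bb | bd.
V: inherits non-unit rules of {V} → VdT | b.
Z: inherits non-unit rules of {Z} → VTd | bd.

S -> d | bVV; T -> SV | bb | bd | VTd; V -> b | VdT; Z -> bd | VTd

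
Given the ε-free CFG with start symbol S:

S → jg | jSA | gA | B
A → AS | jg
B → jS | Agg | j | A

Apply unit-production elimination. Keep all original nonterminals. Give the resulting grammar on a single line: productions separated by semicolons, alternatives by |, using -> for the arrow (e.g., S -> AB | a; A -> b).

S -> j | AS | gA | jS | jg | Agg | jSA; A -> AS | jg; B -> j | AS | jS | jg | Agg

Unit productions: B->A, S->B.
Unit pairs (A ⇒* B via units): (B,A), (S,A), (S,B).
S: inherits non-unit rules of {A, B, S} → AS | Agg | gA | j | jS | jSA | jg.
A: inherits non-unit rules of {A} → AS | jg.
B: inherits non-unit rules of {A, B} → AS | Agg | j | jS | jg.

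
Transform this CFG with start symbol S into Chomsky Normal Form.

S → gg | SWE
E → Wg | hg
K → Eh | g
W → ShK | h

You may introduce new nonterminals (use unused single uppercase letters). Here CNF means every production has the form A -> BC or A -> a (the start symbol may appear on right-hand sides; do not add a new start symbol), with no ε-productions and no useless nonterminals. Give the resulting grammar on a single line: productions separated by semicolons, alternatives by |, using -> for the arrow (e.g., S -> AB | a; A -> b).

S -> AA | SC; A -> g; B -> h; C -> WE; D -> BK; E -> BA | WA; K -> g | EB; W -> h | SD

No ε-productions.
No unit productions to eliminate.
TERM: introduce A -> g, B -> h and substitute in every rule of length ≥2.
BIN: S -> SWE becomes S -> SC, C -> WE; W -> SBK becomes W -> SD, D -> BK.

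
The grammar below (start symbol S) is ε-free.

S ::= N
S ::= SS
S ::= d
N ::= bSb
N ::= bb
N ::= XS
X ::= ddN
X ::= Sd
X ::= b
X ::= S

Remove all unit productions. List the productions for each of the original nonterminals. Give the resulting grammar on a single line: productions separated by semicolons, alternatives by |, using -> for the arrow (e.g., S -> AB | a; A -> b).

S -> d | SS | XS | bb | bSb; N -> XS | bb | bSb; X -> b | d | SS | Sd | XS | bb | bSb | ddN

Unit productions: S->N, X->S.
Unit pairs (A ⇒* B via units): (S,N), (X,N), (X,S).
S: inherits non-unit rules of {N, S} → SS | XS | bSb | bb | d.
N: inherits non-unit rules of {N} → XS | bSb | bb.
X: inherits non-unit rules of {N, S, X} → SS | Sd | XS | b | bSb | bb | d | ddN.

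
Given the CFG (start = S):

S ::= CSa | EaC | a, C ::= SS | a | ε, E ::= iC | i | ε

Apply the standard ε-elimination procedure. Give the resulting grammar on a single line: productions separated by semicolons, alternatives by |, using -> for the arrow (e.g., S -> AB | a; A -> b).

S -> a | Ea | Sa | aC | CSa | EaC; C -> a | SS; E -> i | iC

Nullable set: {C, E}.
S -> CSa: C nullable, giving CSa | Sa.
S -> EaC: E, C nullable, giving Ea | EaC | a | aC.
Drop C -> ε.
Drop E -> ε.
E -> iC: C nullable, giving i | iC.
Unchanged (no nullable symbols): S -> a; C -> SS; C -> a; E -> i.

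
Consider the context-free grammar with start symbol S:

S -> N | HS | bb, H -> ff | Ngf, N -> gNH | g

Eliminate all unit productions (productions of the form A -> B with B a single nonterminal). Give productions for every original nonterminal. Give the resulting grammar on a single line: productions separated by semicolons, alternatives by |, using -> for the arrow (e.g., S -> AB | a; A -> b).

Unit productions: S->N.
Unit pairs (A ⇒* B via units): (S,N).
S: inherits non-unit rules of {N, S} → HS | bb | g | gNH.
H: inherits non-unit rules of {H} → Ngf | ff.
N: inherits non-unit rules of {N} → g | gNH.

S -> g | HS | bb | gNH; H -> ff | Ngf; N -> g | gNH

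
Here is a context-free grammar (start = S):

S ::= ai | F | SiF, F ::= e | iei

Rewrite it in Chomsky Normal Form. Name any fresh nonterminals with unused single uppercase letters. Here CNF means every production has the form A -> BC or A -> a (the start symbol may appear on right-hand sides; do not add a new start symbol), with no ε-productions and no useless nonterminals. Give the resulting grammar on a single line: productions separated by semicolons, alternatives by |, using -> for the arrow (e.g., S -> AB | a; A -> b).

S -> e | AE | CA | SG; A -> i; B -> e; C -> a; D -> BA; E -> BA; F -> e | AD; G -> AF

No ε-productions.
After unit-elimination: S -> e | ai | SiF | iei; F -> e | iei.
TERM: introduce C -> a, B -> e, A -> i and substitute in every rule of length ≥2.
BIN: F -> ABA becomes F -> AD, D -> BA; S -> ABA becomes S -> AE, E -> BA; S -> SAF becomes S -> SG, G -> AF.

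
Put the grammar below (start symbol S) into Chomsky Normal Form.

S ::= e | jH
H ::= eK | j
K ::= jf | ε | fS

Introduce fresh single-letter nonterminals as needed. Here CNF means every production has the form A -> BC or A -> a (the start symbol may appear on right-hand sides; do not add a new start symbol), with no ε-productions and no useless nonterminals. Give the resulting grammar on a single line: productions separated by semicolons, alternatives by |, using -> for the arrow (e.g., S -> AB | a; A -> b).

S -> e | CH; A -> e; B -> f; C -> j; H -> e | j | AK; K -> BS | CB

Nullable: {K}; after ε-elimination: S -> e | jH; H -> e | j | eK; K -> fS | jf.
No unit productions to eliminate.
TERM: introduce A -> e, B -> f, C -> j and substitute in every rule of length ≥2.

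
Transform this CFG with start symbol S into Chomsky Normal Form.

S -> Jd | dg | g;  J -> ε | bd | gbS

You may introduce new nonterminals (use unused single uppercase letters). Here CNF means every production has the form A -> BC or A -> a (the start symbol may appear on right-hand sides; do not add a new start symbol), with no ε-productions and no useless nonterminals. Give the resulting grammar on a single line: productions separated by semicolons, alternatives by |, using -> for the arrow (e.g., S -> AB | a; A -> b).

Nullable: {J}; after ε-elimination: S -> d | g | Jd | dg; J -> bd | gbS.
No unit productions to eliminate.
TERM: introduce A -> b, B -> d, C -> g and substitute in every rule of length ≥2.
BIN: J -> CAS becomes J -> CD, D -> AS.

S -> d | g | BC | JB; A -> b; B -> d; C -> g; D -> AS; J -> AB | CD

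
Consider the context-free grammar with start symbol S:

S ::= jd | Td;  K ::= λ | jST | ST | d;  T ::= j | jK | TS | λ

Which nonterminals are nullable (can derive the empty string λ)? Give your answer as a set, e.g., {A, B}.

Directly nullable (have an ε-rule): {K, T}.
Not nullable: S — each has a terminal in every rule's right-hand side or depends on a non-nullable symbol.

{K, T}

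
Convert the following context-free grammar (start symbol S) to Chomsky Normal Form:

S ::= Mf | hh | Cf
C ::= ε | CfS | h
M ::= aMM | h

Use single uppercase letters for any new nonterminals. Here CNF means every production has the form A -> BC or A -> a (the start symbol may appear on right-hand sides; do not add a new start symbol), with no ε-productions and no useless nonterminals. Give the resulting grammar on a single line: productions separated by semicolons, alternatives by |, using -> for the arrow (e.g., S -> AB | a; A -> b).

S -> f | CA | DD | MA; A -> f; B -> a; C -> h | AS | CE; D -> h; E -> AS; F -> MM; M -> h | BF

Nullable: {C}; after ε-elimination: S -> f | Cf | Mf | hh; C -> h | fS | CfS; M -> h | aMM.
No unit productions to eliminate.
TERM: introduce B -> a, A -> f, D -> h and substitute in every rule of length ≥2.
BIN: C -> CAS becomes C -> CE, E -> AS; M -> BMM becomes M -> BF, F -> MM.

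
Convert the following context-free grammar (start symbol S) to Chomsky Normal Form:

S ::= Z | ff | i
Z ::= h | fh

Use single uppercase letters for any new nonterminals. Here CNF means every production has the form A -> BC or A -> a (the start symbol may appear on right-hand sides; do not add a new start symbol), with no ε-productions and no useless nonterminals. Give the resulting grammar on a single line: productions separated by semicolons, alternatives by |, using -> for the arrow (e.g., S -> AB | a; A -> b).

No ε-productions.
After unit-elimination: S -> h | i | ff | fh; Z -> h | fh.
TERM: introduce A -> f, B -> h and substitute in every rule of length ≥2.
Drop unreachable/unproductive: Z.

S -> h | i | AA | AB; A -> f; B -> h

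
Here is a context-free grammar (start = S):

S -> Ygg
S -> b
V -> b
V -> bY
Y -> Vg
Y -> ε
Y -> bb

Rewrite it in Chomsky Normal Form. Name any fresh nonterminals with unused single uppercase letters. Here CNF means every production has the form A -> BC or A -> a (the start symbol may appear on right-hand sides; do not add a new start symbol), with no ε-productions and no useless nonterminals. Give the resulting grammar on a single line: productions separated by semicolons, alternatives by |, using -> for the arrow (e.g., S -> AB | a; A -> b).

Nullable: {Y}; after ε-elimination: S -> b | gg | Ygg; V -> b | bY; Y -> Vg | bb.
No unit productions to eliminate.
TERM: introduce B -> b, A -> g and substitute in every rule of length ≥2.
BIN: S -> YAA becomes S -> YC, C -> AA.

S -> b | AA | YC; A -> g; B -> b; C -> AA; V -> b | BY; Y -> BB | VA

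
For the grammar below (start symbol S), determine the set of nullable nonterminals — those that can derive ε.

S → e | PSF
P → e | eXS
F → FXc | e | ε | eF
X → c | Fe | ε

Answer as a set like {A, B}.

{F, X}

Directly nullable (have an ε-rule): {F, X}.
Not nullable: P, S — each has a terminal in every rule's right-hand side or depends on a non-nullable symbol.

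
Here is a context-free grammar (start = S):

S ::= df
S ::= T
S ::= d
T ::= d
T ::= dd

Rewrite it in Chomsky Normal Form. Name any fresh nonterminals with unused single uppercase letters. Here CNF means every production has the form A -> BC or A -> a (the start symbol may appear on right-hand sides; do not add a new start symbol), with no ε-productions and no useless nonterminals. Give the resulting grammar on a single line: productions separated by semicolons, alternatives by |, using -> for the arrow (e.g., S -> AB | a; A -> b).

S -> d | AA | AB; A -> d; B -> f

No ε-productions.
After unit-elimination: S -> d | dd | df; T -> d | dd.
TERM: introduce A -> d, B -> f and substitute in every rule of length ≥2.
Drop unreachable/unproductive: T.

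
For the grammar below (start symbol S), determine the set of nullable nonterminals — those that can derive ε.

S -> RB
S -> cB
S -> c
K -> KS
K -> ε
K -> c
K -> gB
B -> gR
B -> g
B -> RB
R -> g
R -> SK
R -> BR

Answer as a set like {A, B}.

{K}

Directly nullable (have an ε-rule): {K}.
Not nullable: B, R, S — each has a terminal in every rule's right-hand side or depends on a non-nullable symbol.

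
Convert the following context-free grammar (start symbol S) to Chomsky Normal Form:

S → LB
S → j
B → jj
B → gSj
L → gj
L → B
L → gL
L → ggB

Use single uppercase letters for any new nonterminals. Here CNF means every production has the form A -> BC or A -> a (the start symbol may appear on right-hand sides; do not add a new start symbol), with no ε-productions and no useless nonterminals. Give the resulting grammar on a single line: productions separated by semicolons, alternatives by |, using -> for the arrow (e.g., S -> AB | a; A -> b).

No ε-productions.
After unit-elimination: S -> j | LB; B -> jj | gSj; L -> gL | gj | jj | gSj | ggB.
TERM: introduce A -> g, C -> j and substitute in every rule of length ≥2.
BIN: B -> ASC becomes B -> AD, D -> SC; L -> AAB becomes L -> AE, E -> AB; L -> ASC becomes L -> AF, F -> SC.

S -> j | LB; A -> g; B -> AD | CC; C -> j; D -> SC; E -> AB; F -> SC; L -> AC | AE | AF | AL | CC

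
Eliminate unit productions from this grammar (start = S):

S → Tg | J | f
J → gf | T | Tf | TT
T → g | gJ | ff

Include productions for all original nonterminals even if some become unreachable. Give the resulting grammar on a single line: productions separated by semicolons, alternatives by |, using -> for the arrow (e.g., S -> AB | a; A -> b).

S -> f | g | TT | Tf | Tg | ff | gJ | gf; J -> g | TT | Tf | ff | gJ | gf; T -> g | ff | gJ

Unit productions: J->T, S->J.
Unit pairs (A ⇒* B via units): (J,T), (S,J), (S,T).
S: inherits non-unit rules of {J, S, T} → TT | Tf | Tg | f | ff | g | gJ | gf.
J: inherits non-unit rules of {J, T} → TT | Tf | ff | g | gJ | gf.
T: inherits non-unit rules of {T} → ff | g | gJ.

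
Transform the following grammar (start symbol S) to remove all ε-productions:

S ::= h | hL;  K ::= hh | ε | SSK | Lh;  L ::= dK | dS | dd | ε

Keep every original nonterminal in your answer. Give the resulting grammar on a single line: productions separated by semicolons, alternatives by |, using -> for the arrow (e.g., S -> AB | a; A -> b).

S -> h | hL; K -> h | Lh | SS | hh | SSK; L -> d | dK | dS | dd

Nullable set: {K, L}.
S -> hL: L nullable, giving h | hL.
Drop K -> ε.
K -> Lh: L nullable, giving Lh | h.
K -> SSK: K nullable, giving SS | SSK.
Drop L -> ε.
L -> dK: K nullable, giving d | dK.
Unchanged (no nullable symbols): S -> h; K -> hh; L -> dS; L -> dd.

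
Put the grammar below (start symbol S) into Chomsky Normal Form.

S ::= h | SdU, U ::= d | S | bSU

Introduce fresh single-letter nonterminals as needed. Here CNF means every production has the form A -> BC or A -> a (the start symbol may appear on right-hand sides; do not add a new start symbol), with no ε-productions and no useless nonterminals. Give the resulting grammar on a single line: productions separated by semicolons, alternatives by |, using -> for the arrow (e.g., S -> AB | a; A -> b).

No ε-productions.
After unit-elimination: S -> h | SdU; U -> d | h | SdU | bSU.
TERM: introduce B -> b, A -> d and substitute in every rule of length ≥2.
BIN: S -> SAU becomes S -> SC, C -> AU; U -> BSU becomes U -> BD, D -> SU; U -> SAU becomes U -> SE, E -> AU.

S -> h | SC; A -> d; B -> b; C -> AU; D -> SU; E -> AU; U -> d | h | BD | SE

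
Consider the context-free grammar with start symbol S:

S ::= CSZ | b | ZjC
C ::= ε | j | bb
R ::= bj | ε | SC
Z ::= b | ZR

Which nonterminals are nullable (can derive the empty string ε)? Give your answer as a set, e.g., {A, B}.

{C, R}

Directly nullable (have an ε-rule): {C, R}.
Not nullable: S, Z — each has a terminal in every rule's right-hand side or depends on a non-nullable symbol.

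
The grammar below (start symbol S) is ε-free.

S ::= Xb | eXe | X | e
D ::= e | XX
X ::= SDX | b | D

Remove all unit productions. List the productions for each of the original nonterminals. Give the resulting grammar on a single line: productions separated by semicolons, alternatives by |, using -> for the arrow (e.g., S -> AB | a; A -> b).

S -> b | e | XX | Xb | SDX | eXe; D -> e | XX; X -> b | e | XX | SDX

Unit productions: S->X, X->D.
Unit pairs (A ⇒* B via units): (S,D), (S,X), (X,D).
S: inherits non-unit rules of {D, S, X} → SDX | XX | Xb | b | e | eXe.
D: inherits non-unit rules of {D} → XX | e.
X: inherits non-unit rules of {D, X} → SDX | XX | b | e.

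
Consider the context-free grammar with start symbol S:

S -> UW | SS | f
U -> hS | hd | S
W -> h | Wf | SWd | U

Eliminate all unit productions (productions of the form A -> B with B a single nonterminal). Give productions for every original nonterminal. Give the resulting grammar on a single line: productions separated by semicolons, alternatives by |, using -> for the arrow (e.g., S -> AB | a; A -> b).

S -> f | SS | UW; U -> f | SS | UW | hS | hd; W -> f | h | SS | UW | Wf | hS | hd | SWd

Unit productions: U->S, W->U.
Unit pairs (A ⇒* B via units): (U,S), (W,S), (W,U).
S: inherits non-unit rules of {S} → SS | UW | f.
U: inherits non-unit rules of {S, U} → SS | UW | f | hS | hd.
W: inherits non-unit rules of {S, U, W} → SS | SWd | UW | Wf | f | h | hS | hd.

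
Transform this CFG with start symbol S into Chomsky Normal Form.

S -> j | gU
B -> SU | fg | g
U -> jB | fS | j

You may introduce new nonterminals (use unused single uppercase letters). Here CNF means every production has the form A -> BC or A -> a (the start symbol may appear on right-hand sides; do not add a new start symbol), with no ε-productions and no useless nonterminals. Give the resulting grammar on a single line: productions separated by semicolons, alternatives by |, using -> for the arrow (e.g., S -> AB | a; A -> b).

No ε-productions.
No unit productions to eliminate.
TERM: introduce A -> f, C -> g, D -> j and substitute in every rule of length ≥2.

S -> j | CU; A -> f; B -> g | AC | SU; C -> g; D -> j; U -> j | AS | DB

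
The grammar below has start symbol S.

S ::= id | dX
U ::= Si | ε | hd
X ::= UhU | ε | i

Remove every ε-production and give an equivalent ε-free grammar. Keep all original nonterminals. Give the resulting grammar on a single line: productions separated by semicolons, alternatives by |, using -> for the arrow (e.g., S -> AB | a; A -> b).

Nullable set: {U, X}.
S -> dX: X nullable, giving d | dX.
Drop U -> ε.
Drop X -> ε.
X -> UhU: U, U nullable, giving Uh | UhU | h | hU.
Unchanged (no nullable symbols): S -> id; U -> Si; U -> hd; X -> i.

S -> d | dX | id; U -> Si | hd; X -> h | i | Uh | hU | UhU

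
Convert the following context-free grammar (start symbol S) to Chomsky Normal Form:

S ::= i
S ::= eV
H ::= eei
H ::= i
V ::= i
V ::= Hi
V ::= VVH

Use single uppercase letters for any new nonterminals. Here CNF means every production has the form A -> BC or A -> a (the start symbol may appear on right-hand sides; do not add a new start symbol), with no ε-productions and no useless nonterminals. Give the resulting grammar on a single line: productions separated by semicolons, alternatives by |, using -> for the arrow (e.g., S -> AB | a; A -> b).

S -> i | AV; A -> e; B -> i; C -> AB; D -> VH; H -> i | AC; V -> i | HB | VD

No ε-productions.
No unit productions to eliminate.
TERM: introduce A -> e, B -> i and substitute in every rule of length ≥2.
BIN: H -> AAB becomes H -> AC, C -> AB; V -> VVH becomes V -> VD, D -> VH.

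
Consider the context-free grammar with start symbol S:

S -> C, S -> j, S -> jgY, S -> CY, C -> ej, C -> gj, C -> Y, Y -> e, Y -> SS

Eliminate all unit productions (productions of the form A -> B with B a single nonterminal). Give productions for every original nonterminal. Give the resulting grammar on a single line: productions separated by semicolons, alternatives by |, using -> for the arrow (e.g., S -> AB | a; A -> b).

S -> e | j | CY | SS | ej | gj | jgY; C -> e | SS | ej | gj; Y -> e | SS

Unit productions: C->Y, S->C.
Unit pairs (A ⇒* B via units): (C,Y), (S,C), (S,Y).
S: inherits non-unit rules of {C, S, Y} → CY | SS | e | ej | gj | j | jgY.
C: inherits non-unit rules of {C, Y} → SS | e | ej | gj.
Y: inherits non-unit rules of {Y} → SS | e.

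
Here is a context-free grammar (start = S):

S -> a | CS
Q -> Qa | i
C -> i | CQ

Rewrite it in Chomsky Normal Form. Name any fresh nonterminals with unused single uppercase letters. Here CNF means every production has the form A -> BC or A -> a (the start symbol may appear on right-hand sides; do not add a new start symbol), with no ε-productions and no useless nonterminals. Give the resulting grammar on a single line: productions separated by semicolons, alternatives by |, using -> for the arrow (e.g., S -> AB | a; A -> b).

S -> a | CS; A -> a; C -> i | CQ; Q -> i | QA

No ε-productions.
No unit productions to eliminate.
TERM: introduce A -> a and substitute in every rule of length ≥2.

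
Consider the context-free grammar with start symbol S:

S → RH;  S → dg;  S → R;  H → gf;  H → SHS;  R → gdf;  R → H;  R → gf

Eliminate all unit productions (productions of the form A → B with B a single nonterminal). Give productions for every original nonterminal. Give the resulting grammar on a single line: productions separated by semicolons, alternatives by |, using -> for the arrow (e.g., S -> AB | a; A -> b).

Unit productions: R->H, S->R.
Unit pairs (A ⇒* B via units): (R,H), (S,H), (S,R).
S: inherits non-unit rules of {H, R, S} → RH | SHS | dg | gdf | gf.
H: inherits non-unit rules of {H} → SHS | gf.
R: inherits non-unit rules of {H, R} → SHS | gdf | gf.

S -> RH | dg | gf | SHS | gdf; H -> gf | SHS; R -> gf | SHS | gdf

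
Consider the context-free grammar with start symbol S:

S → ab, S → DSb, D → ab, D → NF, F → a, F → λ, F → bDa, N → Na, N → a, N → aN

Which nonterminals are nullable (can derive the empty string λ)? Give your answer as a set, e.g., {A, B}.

{F}

Directly nullable (have an ε-rule): {F}.
Not nullable: D, N, S — each has a terminal in every rule's right-hand side or depends on a non-nullable symbol.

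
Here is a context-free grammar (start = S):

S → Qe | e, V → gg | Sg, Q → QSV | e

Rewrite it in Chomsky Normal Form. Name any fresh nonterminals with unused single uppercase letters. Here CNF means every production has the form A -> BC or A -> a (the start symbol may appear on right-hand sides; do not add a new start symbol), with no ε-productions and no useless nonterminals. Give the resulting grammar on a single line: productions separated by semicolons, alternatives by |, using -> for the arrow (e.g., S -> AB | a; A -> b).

No ε-productions.
No unit productions to eliminate.
TERM: introduce A -> e, B -> g and substitute in every rule of length ≥2.
BIN: Q -> QSV becomes Q -> QC, C -> SV.

S -> e | QA; A -> e; B -> g; C -> SV; Q -> e | QC; V -> BB | SB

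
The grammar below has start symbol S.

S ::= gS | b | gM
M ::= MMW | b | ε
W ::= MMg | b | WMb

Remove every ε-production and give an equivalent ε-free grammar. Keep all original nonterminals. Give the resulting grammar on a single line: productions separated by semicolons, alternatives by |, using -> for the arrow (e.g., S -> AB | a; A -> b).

S -> b | g | gM | gS; M -> W | b | MW | MMW; W -> b | g | Mg | Wb | MMg | WMb

Nullable set: {M}.
S -> gM: M nullable, giving g | gM.
Drop M -> ε.
M -> MMW: M, M nullable, giving MMW | MW | W.
W -> MMg: M, M nullable, giving MMg | Mg | g.
W -> WMb: M nullable, giving WMb | Wb.
Unchanged (no nullable symbols): S -> b; S -> gS; M -> b; W -> b.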